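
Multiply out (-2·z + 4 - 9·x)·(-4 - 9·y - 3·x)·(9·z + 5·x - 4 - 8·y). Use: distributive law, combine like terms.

72·z^2 + 232·x·z - 176·z - 460·y·z + 162·y·z^2 + 771·x·y·z - 144·y^2·z + 54·x·z^2 + 273·x^2·z - 176·x + 64 + 272·y - 696·x·y + 288·y^2 + 12·x^2 + 189·x^2·y - 648·x·y^2 + 135·x^3

(-2·z + 4 - 9·x)·(-4 - 9·y - 3·x)·(9·z + 5·x - 4 - 8·y)
= (8·z + 18·y·z + 6·x·z - 16 - 36·y - 12·x + 36·x + 81·x·y + 27·x^2)·(9·z + 5·x - 4 - 8·y)    [distributive law]
= (8·z + 18·y·z + 6·x·z - 16 - 36·y + 24·x + 81·x·y + 27·x^2)·(9·z + 5·x - 4 - 8·y)    [combine like terms]
= 72·z^2 + 40·x·z - 32·z - 64·y·z + 162·y·z^2 + 90·x·y·z - 72·y·z - 144·y^2·z + 54·x·z^2 + 30·x^2·z - 24·x·z - 48·x·y·z - 144·z - 80·x + 64 + 128·y - 324·y·z - 180·x·y + 144·y + 288·y^2 + 216·x·z + 120·x^2 - 96·x - 192·x·y + 729·x·y·z + 405·x^2·y - 324·x·y - 648·x·y^2 + 243·x^2·z + 135·x^3 - 108·x^2 - 216·x^2·y    [distributive law]
= 72·z^2 + 232·x·z - 176·z - 460·y·z + 162·y·z^2 + 771·x·y·z - 144·y^2·z + 54·x·z^2 + 273·x^2·z - 176·x + 64 + 272·y - 696·x·y + 288·y^2 + 12·x^2 + 189·x^2·y - 648·x·y^2 + 135·x^3    [combine like terms]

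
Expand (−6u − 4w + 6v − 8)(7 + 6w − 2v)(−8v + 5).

(−6u − 4w + 6v − 8)(7 + 6w − 2v)(−8v + 5)
= (−42u − 36uw + 12uv − 28w − 24w^2 + 8vw + 42v + 36vw − 12v^2 − 56 − 48w + 16v)(−8v + 5)    [distributive law]
= (−42u − 36uw + 12uv − 76w − 24w^2 + 44vw + 58v − 12v^2 − 56)(−8v + 5)    [combine like terms]
= 336uv − 210u + 288uvw − 180uw − 96uv^2 + 60uv + 608vw − 380w + 192vw^2 − 120w^2 − 352v^2w + 220vw − 464v^2 + 290v + 96v^3 − 60v^2 + 448v − 280    [distributive law]
= 396uv − 210u + 288uvw − 180uw − 96uv^2 + 828vw − 380w + 192vw^2 − 120w^2 − 352v^2w − 524v^2 + 738v + 96v^3 − 280    [combine like terms]

396uv − 210u + 288uvw − 180uw − 96uv^2 + 828vw − 380w + 192vw^2 − 120w^2 − 352v^2w − 524v^2 + 738v + 96v^3 − 280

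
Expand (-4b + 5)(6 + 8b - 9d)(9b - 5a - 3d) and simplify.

(-4b + 5)(6 + 8b - 9d)(9b - 5a - 3d)
= (-24b - 32b^2 + 36bd + 30 + 40b - 45d)(9b - 5a - 3d)    [distributive law]
= (16b - 32b^2 + 36bd + 30 - 45d)(9b - 5a - 3d)    [combine like terms]
= 144b^2 - 80ab - 48bd - 288b^3 + 160ab^2 + 96b^2d + 324b^2d - 180abd - 108bd^2 + 270b - 150a - 90d - 405bd + 225ad + 135d^2    [distributive law]
= 144b^2 - 80ab - 453bd - 288b^3 + 160ab^2 + 420b^2d - 180abd - 108bd^2 + 270b - 150a - 90d + 225ad + 135d^2    [combine like terms]

144b^2 - 80ab - 453bd - 288b^3 + 160ab^2 + 420b^2d - 180abd - 108bd^2 + 270b - 150a - 90d + 225ad + 135d^2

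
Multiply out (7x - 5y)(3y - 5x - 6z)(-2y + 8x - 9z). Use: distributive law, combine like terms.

-212xy^2 + 438x^2y - 90xyz - 280x^3 - 21x^2z + 378xz^2 + 30y^3 + 75y^2z - 270yz^2

(7x - 5y)(3y - 5x - 6z)(-2y + 8x - 9z)
= (21xy - 35x^2 - 42xz - 15y^2 + 25xy + 30yz)(-2y + 8x - 9z)    [distributive law]
= (46xy - 35x^2 - 42xz - 15y^2 + 30yz)(-2y + 8x - 9z)    [combine like terms]
= -92xy^2 + 368x^2y - 414xyz + 70x^2y - 280x^3 + 315x^2z + 84xyz - 336x^2z + 378xz^2 + 30y^3 - 120xy^2 + 135y^2z - 60y^2z + 240xyz - 270yz^2    [distributive law]
= -212xy^2 + 438x^2y - 90xyz - 280x^3 - 21x^2z + 378xz^2 + 30y^3 + 75y^2z - 270yz^2    [combine like terms]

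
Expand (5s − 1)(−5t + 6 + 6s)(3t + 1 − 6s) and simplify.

(5s − 1)(−5t + 6 + 6s)(3t + 1 − 6s)
= (−25st + 30s + 30s² + 5t − 6 − 6s)(3t + 1 − 6s)    [distributive law]
= (−25st + 24s + 30s² + 5t − 6)(3t + 1 − 6s)    [combine like terms]
= −75st² − 25st + 150s²t + 72st + 24s − 144s² + 90s²t + 30s² − 180s³ + 15t² + 5t − 30st − 18t − 6 + 36s    [distributive law]
= −75st² + 17st + 240s²t + 60s − 114s² − 180s³ + 15t² − 13t − 6    [combine like terms]

−75st² + 17st + 240s²t + 60s − 114s² − 180s³ + 15t² − 13t − 6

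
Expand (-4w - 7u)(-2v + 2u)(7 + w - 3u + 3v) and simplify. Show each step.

56vw + 8vw^2 - 34uvw + 24v^2w - 56uw - 8uw^2 + 10u^2w + 98uv - 84u^2v + 42uv^2 - 98u^2 + 42u^3

(-4w - 7u)(-2v + 2u)(7 + w - 3u + 3v)
= (8vw - 8uw + 14uv - 14u^2)(7 + w - 3u + 3v)    [distributive law]
= 56vw + 8vw^2 - 24uvw + 24v^2w - 56uw - 8uw^2 + 24u^2w - 24uvw + 98uv + 14uvw - 42u^2v + 42uv^2 - 98u^2 - 14u^2w + 42u^3 - 42u^2v    [distributive law]
= 56vw + 8vw^2 - 34uvw + 24v^2w - 56uw - 8uw^2 + 10u^2w + 98uv - 84u^2v + 42uv^2 - 98u^2 + 42u^3    [combine like terms]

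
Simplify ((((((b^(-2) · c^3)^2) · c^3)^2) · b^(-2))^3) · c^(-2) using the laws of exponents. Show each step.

b^(-30)c^52

((((((b^(-2) · c^3)^2) · c^3)^2) · b^(-2))^3) · c^(-2)
= ((((((b^(-2) · c^3)^2) · c^3)^2)^3) · ((b^(-2))^3)) · c^(-2)    [power of a product]
= (((((b^(-2) · c^3)^2) · c^3)^6) · ((b^(-2))^3)) · c^(-2)    [power of a power]
= (((((b^(-2) · c^3)^2)^6) · ((c^3)^6)) · ((b^(-2))^3)) · c^(-2)    [power of a product]
= ((((b^(-2) · c^3)^12) · ((c^3)^6)) · ((b^(-2))^3)) · c^(-2)    [power of a power]
= (((((b^(-2))^12) · ((c^3)^12)) · ((c^3)^6)) · ((b^(-2))^3)) · c^(-2)    [power of a product]
= (((b^(-24) · ((c^3)^12)) · ((c^3)^6)) · ((b^(-2))^3)) · c^(-2)    [power of a power]
= (((b^(-24) · c^36) · ((c^3)^6)) · ((b^(-2))^3)) · c^(-2)    [power of a power]
= (((b^(-24) · c^36) · c^18) · ((b^(-2))^3)) · c^(-2)    [power of a power]
= (((b^(-24) · c^36) · c^18) · b^(-6)) · c^(-2)    [power of a power]
= b^(-30)c^52    [product of powers]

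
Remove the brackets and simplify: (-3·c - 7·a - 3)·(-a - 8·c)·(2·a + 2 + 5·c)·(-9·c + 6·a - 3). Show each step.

681·a^2·c^2 + 792·a^3·c + 447·a^2·c - 1650·a·c^2 - 309·a·c - 2367·a·c^3 - 1872·c^3 - 936·c^2 - 1080·c^4 + 84·a^4 + 78·a^3 - 24·a^2 - 18·a - 144·c

(-3·c - 7·a - 3)·(-a - 8·c)·(2·a + 2 + 5·c)·(-9·c + 6·a - 3)
= (3·a·c + 24·c^2 + 7·a^2 + 56·a·c + 3·a + 24·c)·(2·a + 2 + 5·c)·(-9·c + 6·a - 3)    [distributive law]
= (59·a·c + 24·c^2 + 7·a^2 + 3·a + 24·c)·(2·a + 2 + 5·c)·(-9·c + 6·a - 3)    [combine like terms]
= (118·a^2·c + 118·a·c + 295·a·c^2 + 48·a·c^2 + 48·c^2 + 120·c^3 + 14·a^3 + 14·a^2 + 35·a^2·c + 6·a^2 + 6·a + 15·a·c + 48·a·c + 48·c + 120·c^2)·(-9·c + 6·a - 3)    [distributive law]
= (153·a^2·c + 181·a·c + 343·a·c^2 + 168·c^2 + 120·c^3 + 14·a^3 + 20·a^2 + 6·a + 48·c)·(-9·c + 6·a - 3)    [combine like terms]
= -1377·a^2·c^2 + 918·a^3·c - 459·a^2·c - 1629·a·c^2 + 1086·a^2·c - 543·a·c - 3087·a·c^3 + 2058·a^2·c^2 - 1029·a·c^2 - 1512·c^3 + 1008·a·c^2 - 504·c^2 - 1080·c^4 + 720·a·c^3 - 360·c^3 - 126·a^3·c + 84·a^4 - 42·a^3 - 180·a^2·c + 120·a^3 - 60·a^2 - 54·a·c + 36·a^2 - 18·a - 432·c^2 + 288·a·c - 144·c    [distributive law]
= 681·a^2·c^2 + 792·a^3·c + 447·a^2·c - 1650·a·c^2 - 309·a·c - 2367·a·c^3 - 1872·c^3 - 936·c^2 - 1080·c^4 + 84·a^4 + 78·a^3 - 24·a^2 - 18·a - 144·c    [combine like terms]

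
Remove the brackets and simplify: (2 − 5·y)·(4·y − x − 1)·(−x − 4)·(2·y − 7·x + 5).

−526·x·y^2 + 210·x^2·y + 219·x·y + 296·y^2 − 244·y − 14·x^3 − 60·x^2 − 6·x + 40 + 40·x·y^3 − 150·x^2·y^2 + 160·y^3 + 35·x^3·y

(2 − 5·y)·(4·y − x − 1)·(−x − 4)·(2·y − 7·x + 5)
= (8·y − 2·x − 2 − 20·y^2 + 5·x·y + 5·y)·(−x − 4)·(2·y − 7·x + 5)    [distributive law]
= (13·y − 2·x − 2 − 20·y^2 + 5·x·y)·(−x − 4)·(2·y − 7·x + 5)    [combine like terms]
= (−13·x·y − 52·y + 2·x^2 + 8·x + 2·x + 8 + 20·x·y^2 + 80·y^2 − 5·x^2·y − 20·x·y)·(2·y − 7·x + 5)    [distributive law]
= (−33·x·y − 52·y + 2·x^2 + 10·x + 8 + 20·x·y^2 + 80·y^2 − 5·x^2·y)·(2·y − 7·x + 5)    [combine like terms]
= −66·x·y^2 + 231·x^2·y − 165·x·y − 104·y^2 + 364·x·y − 260·y + 4·x^2·y − 14·x^3 + 10·x^2 + 20·x·y − 70·x^2 + 50·x + 16·y − 56·x + 40 + 40·x·y^3 − 140·x^2·y^2 + 100·x·y^2 + 160·y^3 − 560·x·y^2 + 400·y^2 − 10·x^2·y^2 + 35·x^3·y − 25·x^2·y    [distributive law]
= −526·x·y^2 + 210·x^2·y + 219·x·y + 296·y^2 − 244·y − 14·x^3 − 60·x^2 − 6·x + 40 + 40·x·y^3 − 150·x^2·y^2 + 160·y^3 + 35·x^3·y    [combine like terms]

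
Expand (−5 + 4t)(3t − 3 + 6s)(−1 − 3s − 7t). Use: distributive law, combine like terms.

−78t + 267st + 177t^2 − 15 − 15s + 90s^2 − 204st^2 − 84t^3 − 72s^2t

(−5 + 4t)(3t − 3 + 6s)(−1 − 3s − 7t)
= (−15t + 15 − 30s + 12t^2 − 12t + 24st)(−1 − 3s − 7t)    [distributive law]
= (−27t + 15 − 30s + 12t^2 + 24st)(−1 − 3s − 7t)    [combine like terms]
= 27t + 81st + 189t^2 − 15 − 45s − 105t + 30s + 90s^2 + 210st − 12t^2 − 36st^2 − 84t^3 − 24st − 72s^2t − 168st^2    [distributive law]
= −78t + 267st + 177t^2 − 15 − 15s + 90s^2 − 204st^2 − 84t^3 − 72s^2t    [combine like terms]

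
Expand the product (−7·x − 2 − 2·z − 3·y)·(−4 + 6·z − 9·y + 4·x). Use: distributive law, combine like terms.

(−7·x − 2 − 2·z − 3·y)·(−4 + 6·z − 9·y + 4·x)
= 28·x − 42·x·z + 63·x·y − 28·x^2 + 8 − 12·z + 18·y − 8·x + 8·z − 12·z^2 + 18·y·z − 8·x·z + 12·y − 18·y·z + 27·y^2 − 12·x·y    [distributive law]
= 20·x − 50·x·z + 51·x·y − 28·x^2 + 8 − 4·z + 30·y − 12·z^2 + 27·y^2    [combine like terms]

20·x − 50·x·z + 51·x·y − 28·x^2 + 8 − 4·z + 30·y − 12·z^2 + 27·y^2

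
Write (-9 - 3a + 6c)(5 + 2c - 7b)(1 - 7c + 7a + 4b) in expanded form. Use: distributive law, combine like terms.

(-9 - 3a + 6c)(5 + 2c - 7b)(1 - 7c + 7a + 4b)
= (-45 - 18c + 63b - 15a - 6ac + 21ab + 30c + 12c² - 42bc)(1 - 7c + 7a + 4b)    [distributive law]
= (-45 + 12c + 63b - 15a - 6ac + 21ab + 12c² - 42bc)(1 - 7c + 7a + 4b)    [combine like terms]
= -45 + 315c - 315a - 180b + 12c - 84c² + 84ac + 48bc + 63b - 441bc + 441ab + 252b² - 15a + 105ac - 105a² - 60ab - 6ac + 42ac² - 42a²c - 24abc + 21ab - 147abc + 147a²b + 84ab² + 12c² - 84c³ + 84ac² + 48bc² - 42bc + 294bc² - 294abc - 168b²c    [distributive law]
= -45 + 327c - 330a - 117b - 72c² + 183ac - 435bc + 402ab + 252b² - 105a² + 126ac² - 42a²c - 465abc + 147a²b + 84ab² - 84c³ + 342bc² - 168b²c    [combine like terms]

-45 + 327c - 330a - 117b - 72c² + 183ac - 435bc + 402ab + 252b² - 105a² + 126ac² - 42a²c - 465abc + 147a²b + 84ab² - 84c³ + 342bc² - 168b²c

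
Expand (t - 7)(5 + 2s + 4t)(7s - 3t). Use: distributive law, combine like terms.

-119st + 69t^2 + 14s^2t + 22st^2 - 12t^3 - 245s + 105t - 98s^2

(t - 7)(5 + 2s + 4t)(7s - 3t)
= (5t + 2st + 4t^2 - 35 - 14s - 28t)(7s - 3t)    [distributive law]
= (-23t + 2st + 4t^2 - 35 - 14s)(7s - 3t)    [combine like terms]
= -161st + 69t^2 + 14s^2t - 6st^2 + 28st^2 - 12t^3 - 245s + 105t - 98s^2 + 42st    [distributive law]
= -119st + 69t^2 + 14s^2t + 22st^2 - 12t^3 - 245s + 105t - 98s^2    [combine like terms]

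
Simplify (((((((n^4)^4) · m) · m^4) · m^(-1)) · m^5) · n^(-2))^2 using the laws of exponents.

m^18n^28

(((((((n^4)^4) · m) · m^4) · m^(-1)) · m^5) · n^(-2))^2
= (((((((n^4)^4) · m) · m^4) · m^(-1)) · m^5)^2) · ((n^(-2))^2)    [power of a product]
= (((((((n^4)^4) · m) · m^4) · m^(-1))^2) · ((m^5)^2)) · ((n^(-2))^2)    [power of a product]
= (((((((n^4)^4) · m) · m^4)^2) · ((m^(-1))^2)) · ((m^5)^2)) · ((n^(-2))^2)    [power of a product]
= (((((((n^4)^4) · m)^2) · ((m^4)^2)) · ((m^(-1))^2)) · ((m^5)^2)) · ((n^(-2))^2)    [power of a product]
= (((((((n^4)^4)^2) · (m^2)) · ((m^4)^2)) · ((m^(-1))^2)) · ((m^5)^2)) · ((n^(-2))^2)    [power of a product]
= ((((((n^4)^8) · (m^2)) · ((m^4)^2)) · ((m^(-1))^2)) · ((m^5)^2)) · ((n^(-2))^2)    [power of a power]
= ((((n^32 · (m^2)) · ((m^4)^2)) · ((m^(-1))^2)) · ((m^5)^2)) · ((n^(-2))^2)    [power of a power]
= ((((n^32 · m^2) · m^8) · ((m^(-1))^2)) · ((m^5)^2)) · ((n^(-2))^2)    [power of a power]
= ((((n^32 · m^2) · m^8) · m^(-2)) · ((m^5)^2)) · ((n^(-2))^2)    [power of a power]
= ((((n^32 · m^2) · m^8) · m^(-2)) · m^10) · ((n^(-2))^2)    [power of a power]
= ((((n^32 · m^2) · m^8) · m^(-2)) · m^10) · n^(-4)    [power of a power]
= m^18n^28    [product of powers]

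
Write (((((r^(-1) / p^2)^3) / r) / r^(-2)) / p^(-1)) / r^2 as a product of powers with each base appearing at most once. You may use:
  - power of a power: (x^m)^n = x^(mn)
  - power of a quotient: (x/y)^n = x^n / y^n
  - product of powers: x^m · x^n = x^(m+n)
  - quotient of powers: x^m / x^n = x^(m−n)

p^(-5)r^(-4)

(((((r^(-1) / p^2)^3) / r) / r^(-2)) / p^(-1)) / r^2
= ((((((r^(-1))^3) / ((p^2)^3)) / r) / r^(-2)) / p^(-1)) / r^2    [power of a quotient]
= ((((r^(-3) / ((p^2)^3)) / r) / r^(-2)) / p^(-1)) / r^2    [power of a power]
= ((((r^(-3) / p^6) / r) / r^(-2)) / p^(-1)) / r^2    [power of a power]
= p^(-5)r^(-4)    [quotient of powers; product of powers]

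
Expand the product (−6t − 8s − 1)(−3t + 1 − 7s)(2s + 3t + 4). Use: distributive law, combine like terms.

(−6t − 8s − 1)(−3t + 1 − 7s)(2s + 3t + 4)
= (18t² − 6t + 42st + 24st − 8s + 56s² + 3t − 1 + 7s)(2s + 3t + 4)    [distributive law]
= (18t² − 3t + 66st − s + 56s² − 1)(2s + 3t + 4)    [combine like terms]
= 36st² + 54t³ + 72t² − 6st − 9t² − 12t + 132s²t + 198st² + 264st − 2s² − 3st − 4s + 112s³ + 168s²t + 224s² − 2s − 3t − 4    [distributive law]
= 234st² + 54t³ + 63t² + 255st − 15t + 300s²t + 222s² − 6s + 112s³ − 4    [combine like terms]

234st² + 54t³ + 63t² + 255st − 15t + 300s²t + 222s² − 6s + 112s³ − 4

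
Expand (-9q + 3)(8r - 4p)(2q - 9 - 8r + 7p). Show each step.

-144q^2r + 696qr + 576qr^2 - 792pqr + 72pq^2 - 348pq + 252p^2q - 216r - 192r^2 + 264pr + 108p - 84p^2

(-9q + 3)(8r - 4p)(2q - 9 - 8r + 7p)
= (-72qr + 36pq + 24r - 12p)(2q - 9 - 8r + 7p)    [distributive law]
= -144q^2r + 648qr + 576qr^2 - 504pqr + 72pq^2 - 324pq - 288pqr + 252p^2q + 48qr - 216r - 192r^2 + 168pr - 24pq + 108p + 96pr - 84p^2    [distributive law]
= -144q^2r + 696qr + 576qr^2 - 792pqr + 72pq^2 - 348pq + 252p^2q - 216r - 192r^2 + 264pr + 108p - 84p^2    [combine like terms]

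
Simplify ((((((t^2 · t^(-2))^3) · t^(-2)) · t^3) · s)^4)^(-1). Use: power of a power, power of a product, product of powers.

((((((t^2 · t^(-2))^3) · t^(-2)) · t^3) · s)^4)^(-1)
= (((((t^2 · t^(-2))^3) · t^(-2)) · t^3) · s)^(-4)    [power of a power]
= (((((t^2 · t^(-2))^3) · t^(-2)) · t^3)^(-4)) · (s^(-4))    [power of a product]
= (((((t^2 · t^(-2))^3) · t^(-2))^(-4)) · ((t^3)^(-4))) · (s^(-4))    [power of a product]
= (((((t^2 · t^(-2))^3)^(-4)) · ((t^(-2))^(-4))) · ((t^3)^(-4))) · (s^(-4))    [power of a product]
= ((((t^2 · t^(-2))^(-12)) · ((t^(-2))^(-4))) · ((t^3)^(-4))) · (s^(-4))    [power of a power]
= (((((t^2)^(-12)) · ((t^(-2))^(-12))) · ((t^(-2))^(-4))) · ((t^3)^(-4))) · (s^(-4))    [power of a product]
= (((t^(-24) · ((t^(-2))^(-12))) · ((t^(-2))^(-4))) · ((t^3)^(-4))) · (s^(-4))    [power of a power]
= (((t^(-24) · t^24) · ((t^(-2))^(-4))) · ((t^3)^(-4))) · (s^(-4))    [power of a power]
= ((t^0 · ((t^(-2))^(-4))) · ((t^3)^(-4))) · (s^(-4))    [product of powers]
= ((t^0 · t^8) · ((t^3)^(-4))) · (s^(-4))    [power of a power]
= (t^8 · ((t^3)^(-4))) · (s^(-4))    [product of powers]
= (t^8 · t^(-12)) · (s^(-4))    [power of a power]
= t^(-4) · (s^(-4))    [product of powers]
= s^(-4)t^(-4)    [rearrange]

s^(-4)t^(-4)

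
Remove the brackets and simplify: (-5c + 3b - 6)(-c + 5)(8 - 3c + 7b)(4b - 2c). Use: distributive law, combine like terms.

792bc^2 - 194c^3 - 148bc^3 + 30c^4 + 218b^2c^2 - 68bc + 124c^2 - 1018b^2c - 84b^3c - 360b^2 + 420b^3 - 960b + 480c

(-5c + 3b - 6)(-c + 5)(8 - 3c + 7b)(4b - 2c)
= (5c^2 - 25c - 3bc + 15b + 6c - 30)(8 - 3c + 7b)(4b - 2c)    [distributive law]
= (5c^2 - 19c - 3bc + 15b - 30)(8 - 3c + 7b)(4b - 2c)    [combine like terms]
= (40c^2 - 15c^3 + 35bc^2 - 152c + 57c^2 - 133bc - 24bc + 9bc^2 - 21b^2c + 120b - 45bc + 105b^2 - 240 + 90c - 210b)(4b - 2c)    [distributive law]
= (97c^2 - 15c^3 + 44bc^2 - 62c - 202bc - 21b^2c - 90b + 105b^2 - 240)(4b - 2c)    [combine like terms]
= 388bc^2 - 194c^3 - 60bc^3 + 30c^4 + 176b^2c^2 - 88bc^3 - 248bc + 124c^2 - 808b^2c + 404bc^2 - 84b^3c + 42b^2c^2 - 360b^2 + 180bc + 420b^3 - 210b^2c - 960b + 480c    [distributive law]
= 792bc^2 - 194c^3 - 148bc^3 + 30c^4 + 218b^2c^2 - 68bc + 124c^2 - 1018b^2c - 84b^3c - 360b^2 + 420b^3 - 960b + 480c    [combine like terms]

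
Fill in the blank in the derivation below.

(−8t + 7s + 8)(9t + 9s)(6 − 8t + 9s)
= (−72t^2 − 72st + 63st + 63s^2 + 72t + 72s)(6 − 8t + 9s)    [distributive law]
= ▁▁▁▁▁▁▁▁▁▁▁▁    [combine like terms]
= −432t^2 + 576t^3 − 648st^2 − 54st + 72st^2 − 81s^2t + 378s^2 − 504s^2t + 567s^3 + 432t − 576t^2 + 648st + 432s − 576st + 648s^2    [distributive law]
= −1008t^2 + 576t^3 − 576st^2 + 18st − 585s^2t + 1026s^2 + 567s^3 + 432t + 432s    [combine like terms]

Applying combine like terms to the line above:

(−72t^2 − 9st + 63s^2 + 72t + 72s)(6 − 8t + 9s)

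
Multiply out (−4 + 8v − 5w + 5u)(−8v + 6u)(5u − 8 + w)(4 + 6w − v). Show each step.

192uv + 1192uvw − 1376uv^2 − 1024v − 2688vw + 2304v^2 − 1568vw^2 + 3104v^2w − 1440u^2 − 2640u^2w + 520u^2v + 768u + 2016uw + 1176uw^2 − 2128uv^2w + 320uv^3 − 512v^3 − 424v^2w^2 + 64v^3w + 360u^2vw − 40u^2v^2 + 1278uvw^2 + 240vw^3 − 720u^2w^2 − 180uw^3 + 600u^3 + 900u^3w − 150u^3v

(−4 + 8v − 5w + 5u)(−8v + 6u)(5u − 8 + w)(4 + 6w − v)
= (32v − 24u − 64v^2 + 48uv + 40vw − 30uw − 40uv + 30u^2)(5u − 8 + w)(4 + 6w − v)    [distributive law]
= (32v − 24u − 64v^2 + 8uv + 40vw − 30uw + 30u^2)(5u − 8 + w)(4 + 6w − v)    [combine like terms]
= (160uv − 256v + 32vw − 120u^2 + 192u − 24uw − 320uv^2 + 512v^2 − 64v^2w + 40u^2v − 64uv + 8uvw + 200uvw − 320vw + 40vw^2 − 150u^2w + 240uw − 30uw^2 + 150u^3 − 240u^2 + 30u^2w)(4 + 6w − v)    [distributive law]
= (96uv − 256v − 288vw − 360u^2 + 192u + 216uw − 320uv^2 + 512v^2 − 64v^2w + 40u^2v + 208uvw + 40vw^2 − 120u^2w − 30uw^2 + 150u^3)(4 + 6w − v)    [combine like terms]
= 384uv + 576uvw − 96uv^2 − 1024v − 1536vw + 256v^2 − 1152vw − 1728vw^2 + 288v^2w − 1440u^2 − 2160u^2w + 360u^2v + 768u + 1152uw − 192uv + 864uw + 1296uw^2 − 216uvw − 1280uv^2 − 1920uv^2w + 320uv^3 + 2048v^2 + 3072v^2w − 512v^3 − 256v^2w − 384v^2w^2 + 64v^3w + 160u^2v + 240u^2vw − 40u^2v^2 + 832uvw + 1248uvw^2 − 208uv^2w + 160vw^2 + 240vw^3 − 40v^2w^2 − 480u^2w − 720u^2w^2 + 120u^2vw − 120uw^2 − 180uw^3 + 30uvw^2 + 600u^3 + 900u^3w − 150u^3v    [distributive law]
= 192uv + 1192uvw − 1376uv^2 − 1024v − 2688vw + 2304v^2 − 1568vw^2 + 3104v^2w − 1440u^2 − 2640u^2w + 520u^2v + 768u + 2016uw + 1176uw^2 − 2128uv^2w + 320uv^3 − 512v^3 − 424v^2w^2 + 64v^3w + 360u^2vw − 40u^2v^2 + 1278uvw^2 + 240vw^3 − 720u^2w^2 − 180uw^3 + 600u^3 + 900u^3w − 150u^3v    [combine like terms]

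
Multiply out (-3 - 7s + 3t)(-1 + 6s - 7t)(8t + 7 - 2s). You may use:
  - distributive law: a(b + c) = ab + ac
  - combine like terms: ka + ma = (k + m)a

(-3 - 7s + 3t)(-1 + 6s - 7t)(8t + 7 - 2s)
= (3 - 18s + 21t + 7s - 42s^2 + 49st - 3t + 18st - 21t^2)(8t + 7 - 2s)    [distributive law]
= (3 - 11s + 18t - 42s^2 + 67st - 21t^2)(8t + 7 - 2s)    [combine like terms]
= 24t + 21 - 6s - 88st - 77s + 22s^2 + 144t^2 + 126t - 36st - 336s^2t - 294s^2 + 84s^3 + 536st^2 + 469st - 134s^2t - 168t^3 - 147t^2 + 42st^2    [distributive law]
= 150t + 21 - 83s + 345st - 272s^2 - 3t^2 - 470s^2t + 84s^3 + 578st^2 - 168t^3    [combine like terms]

150t + 21 - 83s + 345st - 272s^2 - 3t^2 - 470s^2t + 84s^3 + 578st^2 - 168t^3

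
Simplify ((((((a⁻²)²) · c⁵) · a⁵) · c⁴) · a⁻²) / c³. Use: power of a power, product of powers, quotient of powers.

a⁻¹c⁶

((((((a⁻²)²) · c⁵) · a⁵) · c⁴) · a⁻²) / c³
= ((((a⁻⁴ · c⁵) · a⁵) · c⁴) · a⁻²) / c³    [power of a power]
= a⁻¹c⁶    [quotient of powers; product of powers]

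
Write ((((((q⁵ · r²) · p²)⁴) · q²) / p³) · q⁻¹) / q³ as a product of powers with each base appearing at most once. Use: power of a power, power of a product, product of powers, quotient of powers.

p⁵·q¹⁸·r⁸

((((((q⁵ · r²) · p²)⁴) · q²) / p³) · q⁻¹) / q³
= ((((((q⁵ · r²)⁴) · ((p²)⁴)) · q²) / p³) · q⁻¹) / q³    [power of a product]
= (((((((q⁵)⁴) · ((r²)⁴)) · ((p²)⁴)) · q²) / p³) · q⁻¹) / q³    [power of a product]
= (((((q²⁰ · ((r²)⁴)) · ((p²)⁴)) · q²) / p³) · q⁻¹) / q³    [power of a power]
= (((((q²⁰ · r⁸) · ((p²)⁴)) · q²) / p³) · q⁻¹) / q³    [power of a power]
= (((((q²⁰ · r⁸) · p⁸) · q²) / p³) · q⁻¹) / q³    [power of a power]
= p⁵·q¹⁸·r⁸    [quotient of powers; product of powers]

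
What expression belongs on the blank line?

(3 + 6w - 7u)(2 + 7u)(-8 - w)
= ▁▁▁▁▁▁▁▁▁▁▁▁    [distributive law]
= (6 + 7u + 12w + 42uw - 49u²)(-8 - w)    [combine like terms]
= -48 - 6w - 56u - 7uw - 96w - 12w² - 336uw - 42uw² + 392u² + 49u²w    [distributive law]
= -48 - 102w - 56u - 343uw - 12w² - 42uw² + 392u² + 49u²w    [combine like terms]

After distributive law, the bracketed line is:

(6 + 21u + 12w + 42uw - 14u - 49u²)(-8 - w)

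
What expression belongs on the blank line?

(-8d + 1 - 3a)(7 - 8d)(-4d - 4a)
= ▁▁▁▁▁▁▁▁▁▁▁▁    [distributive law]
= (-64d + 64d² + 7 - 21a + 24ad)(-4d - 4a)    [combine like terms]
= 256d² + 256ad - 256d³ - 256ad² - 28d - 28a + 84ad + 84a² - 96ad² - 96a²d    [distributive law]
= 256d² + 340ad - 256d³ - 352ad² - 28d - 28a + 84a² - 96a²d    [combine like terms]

By distributive law:

(-56d + 64d² + 7 - 8d - 21a + 24ad)(-4d - 4a)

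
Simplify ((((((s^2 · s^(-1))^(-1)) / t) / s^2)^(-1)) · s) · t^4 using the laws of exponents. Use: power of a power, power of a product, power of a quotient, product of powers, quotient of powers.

s^4·t^5

((((((s^2 · s^(-1))^(-1)) / t) / s^2)^(-1)) · s) · t^4
= ((((((s^2 · s^(-1))^(-1)) / t)^(-1)) / ((s^2)^(-1))) · s) · t^4    [power of a quotient]
= ((((((s^2 · s^(-1))^(-1))^(-1)) / (t^(-1))) / ((s^2)^(-1))) · s) · t^4    [power of a quotient]
= (((((s^2 · s^(-1))^1) / (t^(-1))) / ((s^2)^(-1))) · s) · t^4    [power of a power]
= ((((((s^2)^1) · ((s^(-1))^1)) / (t^(-1))) / ((s^2)^(-1))) · s) · t^4    [power of a product]
= ((((s^2 · ((s^(-1))^1)) / (t^(-1))) / ((s^2)^(-1))) · s) · t^4    [power of a power]
= ((((s^2 · s^(-1)) / (t^(-1))) / ((s^2)^(-1))) · s) · t^4    [power of a power]
= (((s / (t^(-1))) / ((s^2)^(-1))) · s) · t^4    [product of powers]
= (((s / t^(-1)) / s^(-2)) · s) · t^4    [power of a power]
= s^4·t^5    [quotient of powers; product of powers]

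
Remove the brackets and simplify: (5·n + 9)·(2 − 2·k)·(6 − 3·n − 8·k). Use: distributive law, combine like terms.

(5·n + 9)·(2 − 2·k)·(6 − 3·n − 8·k)
= (10·n − 10·k·n + 18 − 18·k)·(6 − 3·n − 8·k)    [distributive law]
= 60·n − 30·n² − 80·k·n − 60·k·n + 30·k·n² + 80·k²·n + 108 − 54·n − 144·k − 108·k + 54·k·n + 144·k²    [distributive law]
= 6·n − 30·n² − 86·k·n + 30·k·n² + 80·k²·n + 108 − 252·k + 144·k²    [combine like terms]

6·n − 30·n² − 86·k·n + 30·k·n² + 80·k²·n + 108 − 252·k + 144·k²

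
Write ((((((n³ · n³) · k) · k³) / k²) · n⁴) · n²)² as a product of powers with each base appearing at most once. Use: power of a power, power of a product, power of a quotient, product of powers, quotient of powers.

k⁴n²⁴

((((((n³ · n³) · k) · k³) / k²) · n⁴) · n²)²
= ((((((n³ · n³) · k) · k³) / k²) · n⁴)²) · ((n²)²)    [power of a product]
= ((((((n³ · n³) · k) · k³) / k²)²) · ((n⁴)²)) · ((n²)²)    [power of a product]
= ((((((n³ · n³) · k) · k³)²) / ((k²)²)) · ((n⁴)²)) · ((n²)²)    [power of a quotient]
= ((((((n³ · n³) · k)²) · ((k³)²)) / ((k²)²)) · ((n⁴)²)) · ((n²)²)    [power of a product]
= ((((((n³ · n³)²) · (k²)) · ((k³)²)) / ((k²)²)) · ((n⁴)²)) · ((n²)²)    [power of a product]
= (((((((n³)²) · ((n³)²)) · (k²)) · ((k³)²)) / ((k²)²)) · ((n⁴)²)) · ((n²)²)    [power of a product]
= (((((n⁶ · ((n³)²)) · (k²)) · ((k³)²)) / ((k²)²)) · ((n⁴)²)) · ((n²)²)    [power of a power]
= (((((n⁶ · n⁶) · (k²)) · ((k³)²)) / ((k²)²)) · ((n⁴)²)) · ((n²)²)    [power of a power]
= ((((n¹² · (k²)) · ((k³)²)) / ((k²)²)) · ((n⁴)²)) · ((n²)²)    [product of powers]
= ((((n¹² · k²) · k⁶) / ((k²)²)) · ((n⁴)²)) · ((n²)²)    [power of a power]
= ((((n¹² · k²) · k⁶) / k⁴) · ((n⁴)²)) · ((n²)²)    [power of a power]
= ((((n¹² · k²) · k⁶) / k⁴) · n⁸) · ((n²)²)    [power of a power]
= ((((n¹² · k²) · k⁶) / k⁴) · n⁸) · n⁴    [power of a power]
= k⁴n²⁴    [quotient of powers; product of powers]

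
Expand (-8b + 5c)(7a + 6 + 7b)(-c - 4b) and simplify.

(-8b + 5c)(7a + 6 + 7b)(-c - 4b)
= (-56ab - 48b - 56b² + 35ac + 30c + 35bc)(-c - 4b)    [distributive law]
= 56abc + 224ab² + 48bc + 192b² + 56b²c + 224b³ - 35ac² - 140abc - 30c² - 120bc - 35bc² - 140b²c    [distributive law]
= -84abc + 224ab² - 72bc + 192b² - 84b²c + 224b³ - 35ac² - 30c² - 35bc²    [combine like terms]

-84abc + 224ab² - 72bc + 192b² - 84b²c + 224b³ - 35ac² - 30c² - 35bc²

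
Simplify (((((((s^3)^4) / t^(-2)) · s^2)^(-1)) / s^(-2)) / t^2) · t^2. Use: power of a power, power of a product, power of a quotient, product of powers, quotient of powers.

(((((((s^3)^4) / t^(-2)) · s^2)^(-1)) / s^(-2)) / t^2) · t^2
= (((((((s^3)^4) / t^(-2))^(-1)) · ((s^2)^(-1))) / s^(-2)) / t^2) · t^2    [power of a product]
= (((((((s^3)^4)^(-1)) / ((t^(-2))^(-1))) · ((s^2)^(-1))) / s^(-2)) / t^2) · t^2    [power of a quotient]
= ((((((s^3)^(-4)) / ((t^(-2))^(-1))) · ((s^2)^(-1))) / s^(-2)) / t^2) · t^2    [power of a power]
= ((((s^(-12) / ((t^(-2))^(-1))) · ((s^2)^(-1))) / s^(-2)) / t^2) · t^2    [power of a power]
= ((((s^(-12) / t^2) · ((s^2)^(-1))) / s^(-2)) / t^2) · t^2    [power of a power]
= ((((s^(-12) / t^2) · s^(-2)) / s^(-2)) / t^2) · t^2    [power of a power]
= s^(-12)t^(-2)    [quotient of powers; product of powers]

s^(-12)t^(-2)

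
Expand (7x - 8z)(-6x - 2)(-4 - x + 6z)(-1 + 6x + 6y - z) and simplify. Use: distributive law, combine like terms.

154x^2 + 1050x^3 + 1092x^2y - 1634x^2z + 252x^4 + 252x^3y - 1842x^3z - 1800x^2yz + 2028x^2z^2 - 56x + 336xy - 148xz - 1752xyz + 580xz^2 + 1728xyz^2 - 288xz^3 + 64z - 384yz - 32z^2 + 576yz^2 - 96z^3

(7x - 8z)(-6x - 2)(-4 - x + 6z)(-1 + 6x + 6y - z)
= (-42x^2 - 14x + 48xz + 16z)(-4 - x + 6z)(-1 + 6x + 6y - z)    [distributive law]
= (168x^2 + 42x^3 - 252x^2z + 56x + 14x^2 - 84xz - 192xz - 48x^2z + 288xz^2 - 64z - 16xz + 96z^2)(-1 + 6x + 6y - z)    [distributive law]
= (182x^2 + 42x^3 - 300x^2z + 56x - 292xz + 288xz^2 - 64z + 96z^2)(-1 + 6x + 6y - z)    [combine like terms]
= -182x^2 + 1092x^3 + 1092x^2y - 182x^2z - 42x^3 + 252x^4 + 252x^3y - 42x^3z + 300x^2z - 1800x^3z - 1800x^2yz + 300x^2z^2 - 56x + 336x^2 + 336xy - 56xz + 292xz - 1752x^2z - 1752xyz + 292xz^2 - 288xz^2 + 1728x^2z^2 + 1728xyz^2 - 288xz^3 + 64z - 384xz - 384yz + 64z^2 - 96z^2 + 576xz^2 + 576yz^2 - 96z^3    [distributive law]
= 154x^2 + 1050x^3 + 1092x^2y - 1634x^2z + 252x^4 + 252x^3y - 1842x^3z - 1800x^2yz + 2028x^2z^2 - 56x + 336xy - 148xz - 1752xyz + 580xz^2 + 1728xyz^2 - 288xz^3 + 64z - 384yz - 32z^2 + 576yz^2 - 96z^3    [combine like terms]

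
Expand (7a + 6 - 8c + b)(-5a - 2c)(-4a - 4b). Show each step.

140a^3 + 160a^2b - 104a^2c - 96abc + 120a^2 + 120ab + 48ac + 48bc - 64ac^2 - 64bc^2 + 20ab^2 + 8b^2c

(7a + 6 - 8c + b)(-5a - 2c)(-4a - 4b)
= (-35a^2 - 14ac - 30a - 12c + 40ac + 16c^2 - 5ab - 2bc)(-4a - 4b)    [distributive law]
= (-35a^2 + 26ac - 30a - 12c + 16c^2 - 5ab - 2bc)(-4a - 4b)    [combine like terms]
= 140a^3 + 140a^2b - 104a^2c - 104abc + 120a^2 + 120ab + 48ac + 48bc - 64ac^2 - 64bc^2 + 20a^2b + 20ab^2 + 8abc + 8b^2c    [distributive law]
= 140a^3 + 160a^2b - 104a^2c - 96abc + 120a^2 + 120ab + 48ac + 48bc - 64ac^2 - 64bc^2 + 20ab^2 + 8b^2c    [combine like terms]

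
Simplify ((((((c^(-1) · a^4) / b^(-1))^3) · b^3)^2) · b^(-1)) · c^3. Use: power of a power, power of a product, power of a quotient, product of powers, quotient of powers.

((((((c^(-1) · a^4) / b^(-1))^3) · b^3)^2) · b^(-1)) · c^3
= ((((((c^(-1) · a^4) / b^(-1))^3)^2) · ((b^3)^2)) · b^(-1)) · c^3    [power of a product]
= (((((c^(-1) · a^4) / b^(-1))^6) · ((b^3)^2)) · b^(-1)) · c^3    [power of a power]
= (((((c^(-1) · a^4)^6) / ((b^(-1))^6)) · ((b^3)^2)) · b^(-1)) · c^3    [power of a quotient]
= ((((((c^(-1))^6) · ((a^4)^6)) / ((b^(-1))^6)) · ((b^3)^2)) · b^(-1)) · c^3    [power of a product]
= ((((c^(-6) · ((a^4)^6)) / ((b^(-1))^6)) · ((b^3)^2)) · b^(-1)) · c^3    [power of a power]
= ((((c^(-6) · a^24) / ((b^(-1))^6)) · ((b^3)^2)) · b^(-1)) · c^3    [power of a power]
= ((((c^(-6) · a^24) / b^(-6)) · ((b^3)^2)) · b^(-1)) · c^3    [power of a power]
= ((((c^(-6) · a^24) / b^(-6)) · b^6) · b^(-1)) · c^3    [power of a power]
= a^24b^11c^(-3)    [quotient of powers; product of powers]

a^24b^11c^(-3)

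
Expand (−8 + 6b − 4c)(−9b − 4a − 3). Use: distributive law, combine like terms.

(−8 + 6b − 4c)(−9b − 4a − 3)
= 72b + 32a + 24 − 54b^2 − 24ab − 18b + 36bc + 16ac + 12c    [distributive law]
= 54b + 32a + 24 − 54b^2 − 24ab + 36bc + 16ac + 12c    [combine like terms]

54b + 32a + 24 − 54b^2 − 24ab + 36bc + 16ac + 12c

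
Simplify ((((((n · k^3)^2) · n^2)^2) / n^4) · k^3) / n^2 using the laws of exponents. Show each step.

((((((n · k^3)^2) · n^2)^2) / n^4) · k^3) / n^2
= ((((((n · k^3)^2)^2) · ((n^2)^2)) / n^4) · k^3) / n^2    [power of a product]
= (((((n · k^3)^4) · ((n^2)^2)) / n^4) · k^3) / n^2    [power of a power]
= (((((n^4) · ((k^3)^4)) · ((n^2)^2)) / n^4) · k^3) / n^2    [power of a product]
= ((((n^4 · k^12) · ((n^2)^2)) / n^4) · k^3) / n^2    [power of a power]
= ((((n^4 · k^12) · n^4) / n^4) · k^3) / n^2    [power of a power]
= k^15n^2    [quotient of powers; product of powers]

k^15n^2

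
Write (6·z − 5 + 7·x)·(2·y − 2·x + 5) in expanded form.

12·y·z − 12·x·z + 30·z − 10·y + 45·x − 25 + 14·x·y − 14·x^2

(6·z − 5 + 7·x)·(2·y − 2·x + 5)
= 12·y·z − 12·x·z + 30·z − 10·y + 10·x − 25 + 14·x·y − 14·x^2 + 35·x    [distributive law]
= 12·y·z − 12·x·z + 30·z − 10·y + 45·x − 25 + 14·x·y − 14·x^2    [combine like terms]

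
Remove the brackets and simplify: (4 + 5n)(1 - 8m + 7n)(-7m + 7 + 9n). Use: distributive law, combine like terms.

-252m + 28 + 267n + 224m² - 799mn + 542n² + 280m²n - 605mn² + 315n³

(4 + 5n)(1 - 8m + 7n)(-7m + 7 + 9n)
= (4 - 32m + 28n + 5n - 40mn + 35n²)(-7m + 7 + 9n)    [distributive law]
= (4 - 32m + 33n - 40mn + 35n²)(-7m + 7 + 9n)    [combine like terms]
= -28m + 28 + 36n + 224m² - 224m - 288mn - 231mn + 231n + 297n² + 280m²n - 280mn - 360mn² - 245mn² + 245n² + 315n³    [distributive law]
= -252m + 28 + 267n + 224m² - 799mn + 542n² + 280m²n - 605mn² + 315n³    [combine like terms]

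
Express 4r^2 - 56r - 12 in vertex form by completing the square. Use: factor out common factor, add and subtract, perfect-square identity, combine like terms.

4r^2 - 56r - 12
= 4(r^2 - 14r) - 12    [factor out 4 from the r-terms]
= 4(r^2 - 14r + 49 - 49) - 12    [add and subtract 49 inside the bracket]
= 4(r - 7)^2 - 196 - 12    [perfect-square identity]
= 4(r - 7)^2 - 208    [combine constants]

4(r - 7)^2 - 208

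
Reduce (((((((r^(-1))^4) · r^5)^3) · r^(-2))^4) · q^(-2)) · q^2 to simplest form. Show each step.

r^4

(((((((r^(-1))^4) · r^5)^3) · r^(-2))^4) · q^(-2)) · q^2
= (((((((r^(-1))^4) · r^5)^3)^4) · ((r^(-2))^4)) · q^(-2)) · q^2    [power of a product]
= ((((((r^(-1))^4) · r^5)^12) · ((r^(-2))^4)) · q^(-2)) · q^2    [power of a power]
= ((((((r^(-1))^4)^12) · ((r^5)^12)) · ((r^(-2))^4)) · q^(-2)) · q^2    [power of a product]
= (((((r^(-1))^48) · ((r^5)^12)) · ((r^(-2))^4)) · q^(-2)) · q^2    [power of a power]
= (((r^(-48) · ((r^5)^12)) · ((r^(-2))^4)) · q^(-2)) · q^2    [power of a power]
= (((r^(-48) · r^60) · ((r^(-2))^4)) · q^(-2)) · q^2    [power of a power]
= ((r^12 · ((r^(-2))^4)) · q^(-2)) · q^2    [product of powers]
= ((r^12 · r^(-8)) · q^(-2)) · q^2    [power of a power]
= (r^4 · q^(-2)) · q^2    [product of powers]
= r^4    [product of powers]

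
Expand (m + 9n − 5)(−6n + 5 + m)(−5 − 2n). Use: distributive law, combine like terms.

−15mn − 6mn^2 − 5m^2 − 2m^2n + 120n^2 + 108n^3 − 325n + 125

(m + 9n − 5)(−6n + 5 + m)(−5 − 2n)
= (−6mn + 5m + m^2 − 54n^2 + 45n + 9mn + 30n − 25 − 5m)(−5 − 2n)    [distributive law]
= (3mn + m^2 − 54n^2 + 75n − 25)(−5 − 2n)    [combine like terms]
= −15mn − 6mn^2 − 5m^2 − 2m^2n + 270n^2 + 108n^3 − 375n − 150n^2 + 125 + 50n    [distributive law]
= −15mn − 6mn^2 − 5m^2 − 2m^2n + 120n^2 + 108n^3 − 325n + 125    [combine like terms]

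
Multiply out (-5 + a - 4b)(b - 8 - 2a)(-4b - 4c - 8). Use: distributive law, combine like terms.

-76b^2 - 108bc - 376b - 160c - 320 - 80ab - 8ac - 16a - 36ab^2 - 36abc + 8a^2b + 8a^2c + 16a^2 + 16b^3 + 16b^2c

(-5 + a - 4b)(b - 8 - 2a)(-4b - 4c - 8)
= (-5b + 40 + 10a + ab - 8a - 2a^2 - 4b^2 + 32b + 8ab)(-4b - 4c - 8)    [distributive law]
= (27b + 40 + 2a + 9ab - 2a^2 - 4b^2)(-4b - 4c - 8)    [combine like terms]
= -108b^2 - 108bc - 216b - 160b - 160c - 320 - 8ab - 8ac - 16a - 36ab^2 - 36abc - 72ab + 8a^2b + 8a^2c + 16a^2 + 16b^3 + 16b^2c + 32b^2    [distributive law]
= -76b^2 - 108bc - 376b - 160c - 320 - 80ab - 8ac - 16a - 36ab^2 - 36abc + 8a^2b + 8a^2c + 16a^2 + 16b^3 + 16b^2c    [combine like terms]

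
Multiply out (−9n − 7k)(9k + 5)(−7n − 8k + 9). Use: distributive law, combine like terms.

(−9n − 7k)(9k + 5)(−7n − 8k + 9)
= (−81kn − 45n − 63k² − 35k)(−7n − 8k + 9)    [distributive law]
= 567kn² + 648k²n − 729kn + 315n² + 360kn − 405n + 441k²n + 504k³ − 567k² + 245kn + 280k² − 315k    [distributive law]
= 567kn² + 1089k²n − 124kn + 315n² − 405n + 504k³ − 287k² − 315k    [combine like terms]

567kn² + 1089k²n − 124kn + 315n² − 405n + 504k³ − 287k² − 315k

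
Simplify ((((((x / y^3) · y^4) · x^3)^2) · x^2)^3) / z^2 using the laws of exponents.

((((((x / y^3) · y^4) · x^3)^2) · x^2)^3) / z^2
= ((((((x / y^3) · y^4) · x^3)^2)^3) · ((x^2)^3)) / z^2    [power of a product]
= (((((x / y^3) · y^4) · x^3)^6) · ((x^2)^3)) / z^2    [power of a power]
= (((((x / y^3) · y^4)^6) · ((x^3)^6)) · ((x^2)^3)) / z^2    [power of a product]
= (((((x / y^3)^6) · ((y^4)^6)) · ((x^3)^6)) · ((x^2)^3)) / z^2    [power of a product]
= (((((x^6) / ((y^3)^6)) · ((y^4)^6)) · ((x^3)^6)) · ((x^2)^3)) / z^2    [power of a quotient]
= ((((x^6 / y^18) · ((y^4)^6)) · ((x^3)^6)) · ((x^2)^3)) / z^2    [power of a power]
= ((((x^6 / y^18) · y^24) · ((x^3)^6)) · ((x^2)^3)) / z^2    [power of a power]
= ((((x^6 / y^18) · y^24) · x^18) · ((x^2)^3)) / z^2    [power of a power]
= ((((x^6 / y^18) · y^24) · x^18) · x^6) / z^2    [power of a power]
= x^30·y^6·z^(-2)    [quotient of powers; product of powers]

x^30·y^6·z^(-2)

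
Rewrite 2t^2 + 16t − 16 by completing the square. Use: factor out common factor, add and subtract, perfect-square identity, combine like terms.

2(t + 4)^2 − 48

2t^2 + 16t − 16
= 2(t^2 + 8t) − 16    [factor out 2 from the t-terms]
= 2(t^2 + 8t + 16 − 16) − 16    [add and subtract 16 inside the bracket]
= 2(t + 4)^2 − 32 − 16    [perfect-square identity]
= 2(t + 4)^2 − 48    [combine constants]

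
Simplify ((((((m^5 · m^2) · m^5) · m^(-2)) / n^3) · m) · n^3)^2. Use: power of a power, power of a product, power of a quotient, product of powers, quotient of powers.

m^22

((((((m^5 · m^2) · m^5) · m^(-2)) / n^3) · m) · n^3)^2
= ((((((m^5 · m^2) · m^5) · m^(-2)) / n^3) · m)^2) · ((n^3)^2)    [power of a product]
= ((((((m^5 · m^2) · m^5) · m^(-2)) / n^3)^2) · (m^2)) · ((n^3)^2)    [power of a product]
= ((((((m^5 · m^2) · m^5) · m^(-2))^2) / ((n^3)^2)) · (m^2)) · ((n^3)^2)    [power of a quotient]
= ((((((m^5 · m^2) · m^5)^2) · ((m^(-2))^2)) / ((n^3)^2)) · (m^2)) · ((n^3)^2)    [power of a product]
= ((((((m^5 · m^2)^2) · ((m^5)^2)) · ((m^(-2))^2)) / ((n^3)^2)) · (m^2)) · ((n^3)^2)    [power of a product]
= (((((((m^5)^2) · ((m^2)^2)) · ((m^5)^2)) · ((m^(-2))^2)) / ((n^3)^2)) · (m^2)) · ((n^3)^2)    [power of a product]
= (((((m^10 · ((m^2)^2)) · ((m^5)^2)) · ((m^(-2))^2)) / ((n^3)^2)) · (m^2)) · ((n^3)^2)    [power of a power]
= (((((m^10 · m^4) · ((m^5)^2)) · ((m^(-2))^2)) / ((n^3)^2)) · (m^2)) · ((n^3)^2)    [power of a power]
= ((((m^14 · ((m^5)^2)) · ((m^(-2))^2)) / ((n^3)^2)) · (m^2)) · ((n^3)^2)    [product of powers]
= ((((m^14 · m^10) · ((m^(-2))^2)) / ((n^3)^2)) · (m^2)) · ((n^3)^2)    [power of a power]
= (((m^24 · ((m^(-2))^2)) / ((n^3)^2)) · (m^2)) · ((n^3)^2)    [product of powers]
= (((m^24 · m^(-4)) / ((n^3)^2)) · (m^2)) · ((n^3)^2)    [power of a power]
= ((m^20 / ((n^3)^2)) · (m^2)) · ((n^3)^2)    [product of powers]
= ((m^20 / n^6) · (m^2)) · ((n^3)^2)    [power of a power]
= ((m^20 / n^6) · m^2) · n^6    [power of a power]
= m^22    [quotient of powers; product of powers]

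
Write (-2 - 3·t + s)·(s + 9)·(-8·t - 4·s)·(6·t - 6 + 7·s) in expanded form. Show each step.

1680·s·t^2 + 1128·s·t + 172·s^2·t + 672·s^2 - 172·s^3 - 432·t^2 - 864·t - 432·s + 144·s·t^3 + 192·s^2·t^2 + 4·s^3·t + 1296·t^3 - 28·s^4

(-2 - 3·t + s)·(s + 9)·(-8·t - 4·s)·(6·t - 6 + 7·s)
= (-2·s - 18 - 3·s·t - 27·t + s^2 + 9·s)·(-8·t - 4·s)·(6·t - 6 + 7·s)    [distributive law]
= (7·s - 18 - 3·s·t - 27·t + s^2)·(-8·t - 4·s)·(6·t - 6 + 7·s)    [combine like terms]
= (-56·s·t - 28·s^2 + 144·t + 72·s + 24·s·t^2 + 12·s^2·t + 216·t^2 + 108·s·t - 8·s^2·t - 4·s^3)·(6·t - 6 + 7·s)    [distributive law]
= (52·s·t - 28·s^2 + 144·t + 72·s + 24·s·t^2 + 4·s^2·t + 216·t^2 - 4·s^3)·(6·t - 6 + 7·s)    [combine like terms]
= 312·s·t^2 - 312·s·t + 364·s^2·t - 168·s^2·t + 168·s^2 - 196·s^3 + 864·t^2 - 864·t + 1008·s·t + 432·s·t - 432·s + 504·s^2 + 144·s·t^3 - 144·s·t^2 + 168·s^2·t^2 + 24·s^2·t^2 - 24·s^2·t + 28·s^3·t + 1296·t^3 - 1296·t^2 + 1512·s·t^2 - 24·s^3·t + 24·s^3 - 28·s^4    [distributive law]
= 1680·s·t^2 + 1128·s·t + 172·s^2·t + 672·s^2 - 172·s^3 - 432·t^2 - 864·t - 432·s + 144·s·t^3 + 192·s^2·t^2 + 4·s^3·t + 1296·t^3 - 28·s^4    [combine like terms]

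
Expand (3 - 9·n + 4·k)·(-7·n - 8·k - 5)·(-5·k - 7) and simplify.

-428·k·n - 168·n + 444·k² + 383·k + 105 - 315·k·n² - 441·n² - 220·k²·n + 160·k³

(3 - 9·n + 4·k)·(-7·n - 8·k - 5)·(-5·k - 7)
= (-21·n - 24·k - 15 + 63·n² + 72·k·n + 45·n - 28·k·n - 32·k² - 20·k)·(-5·k - 7)    [distributive law]
= (24·n - 44·k - 15 + 63·n² + 44·k·n - 32·k²)·(-5·k - 7)    [combine like terms]
= -120·k·n - 168·n + 220·k² + 308·k + 75·k + 105 - 315·k·n² - 441·n² - 220·k²·n - 308·k·n + 160·k³ + 224·k²    [distributive law]
= -428·k·n - 168·n + 444·k² + 383·k + 105 - 315·k·n² - 441·n² - 220·k²·n + 160·k³    [combine like terms]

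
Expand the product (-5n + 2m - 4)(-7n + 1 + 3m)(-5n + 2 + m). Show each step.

(-5n + 2m - 4)(-7n + 1 + 3m)(-5n + 2 + m)
= (35n² - 5n - 15mn - 14mn + 2m + 6m² + 28n - 4 - 12m)(-5n + 2 + m)    [distributive law]
= (35n² + 23n - 29mn - 10m + 6m² - 4)(-5n + 2 + m)    [combine like terms]
= -175n³ + 70n² + 35mn² - 115n² + 46n + 23mn + 145mn² - 58mn - 29m²n + 50mn - 20m - 10m² - 30m²n + 12m² + 6m³ + 20n - 8 - 4m    [distributive law]
= -175n³ - 45n² + 180mn² + 66n + 15mn - 59m²n - 24m + 2m² + 6m³ - 8    [combine like terms]

-175n³ - 45n² + 180mn² + 66n + 15mn - 59m²n - 24m + 2m² + 6m³ - 8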